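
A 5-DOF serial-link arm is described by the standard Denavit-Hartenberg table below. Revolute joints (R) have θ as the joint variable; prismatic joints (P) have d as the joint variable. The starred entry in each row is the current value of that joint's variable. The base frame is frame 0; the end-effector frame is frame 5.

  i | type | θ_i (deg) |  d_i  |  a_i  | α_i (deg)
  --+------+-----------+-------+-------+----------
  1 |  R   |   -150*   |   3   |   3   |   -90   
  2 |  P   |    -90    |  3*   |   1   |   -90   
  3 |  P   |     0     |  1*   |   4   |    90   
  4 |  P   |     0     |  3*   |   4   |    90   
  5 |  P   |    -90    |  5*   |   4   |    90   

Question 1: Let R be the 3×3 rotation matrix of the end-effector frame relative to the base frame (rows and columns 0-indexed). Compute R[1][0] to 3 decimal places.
End-effector x-axis (col 0 of R) = (-0.5000,0.8660,0.0000)
R[1][0] = 0.8660

0.866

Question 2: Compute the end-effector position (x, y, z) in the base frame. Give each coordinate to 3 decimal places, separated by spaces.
after link 1: o_1 = (-2.5981, -1.5000, 3.0000)
after link 2: o_2 = (-1.0981, -4.0981, 4.0000)
after link 3: o_3 = (-1.9641, -4.5981, 8.0000)
after link 4: o_4 = (-0.4641, -7.1962, 12.0000)
after link 5: o_5 = (1.8660, -1.2321, 12.0000)

1.866 -1.232 12.000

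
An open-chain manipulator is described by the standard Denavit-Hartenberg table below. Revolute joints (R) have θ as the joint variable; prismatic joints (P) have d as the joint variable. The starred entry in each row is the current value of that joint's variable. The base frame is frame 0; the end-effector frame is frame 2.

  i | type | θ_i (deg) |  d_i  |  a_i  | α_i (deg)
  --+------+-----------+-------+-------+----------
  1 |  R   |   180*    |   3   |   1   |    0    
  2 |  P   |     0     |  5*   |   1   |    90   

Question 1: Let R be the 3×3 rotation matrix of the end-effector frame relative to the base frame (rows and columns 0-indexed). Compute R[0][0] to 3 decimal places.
End-effector x-axis (col 0 of R) = (-1.0000,0.0000,0.0000)
R[0][0] = -1.0000

-1.000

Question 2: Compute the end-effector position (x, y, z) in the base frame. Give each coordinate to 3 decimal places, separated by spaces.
-2.000 0.000 8.000

after link 1: o_1 = (-1.0000, 0.0000, 3.0000)
after link 2: o_2 = (-2.0000, 0.0000, 8.0000)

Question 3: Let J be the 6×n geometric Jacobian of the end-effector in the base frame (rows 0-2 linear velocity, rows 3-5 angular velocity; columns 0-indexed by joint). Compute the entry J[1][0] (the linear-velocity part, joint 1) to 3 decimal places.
axis z_0 = ẑ; lever o_n−o_0 = (-2.0000,0.0000,8.0000)
cross product → J_v[:, 0] = (-0.0000,-2.0000,0.0000)
J_ω[:, 0] = z_0
entry J[1][0] = -2.0000

-2.000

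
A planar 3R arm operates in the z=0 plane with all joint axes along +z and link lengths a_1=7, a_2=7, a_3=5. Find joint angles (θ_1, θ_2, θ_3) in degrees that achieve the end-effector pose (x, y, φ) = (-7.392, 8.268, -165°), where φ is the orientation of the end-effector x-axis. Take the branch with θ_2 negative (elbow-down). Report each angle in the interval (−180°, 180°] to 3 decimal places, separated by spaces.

150.001 -90.000 134.999

wrist centre = target − a_3·(cos φ, sin φ) = (-2.5624, 9.5621)
cos θ_2 = (97.9994−7²−7²)/(2·7·7) = -0.0000; θ_2 = -90.0003° (elbow-down)
β = atan2(9.5621,-2.5624) = 105.0012°; ψ = atan2(-7.0000,7.0000) = -45.0002°
θ_1 = β − ψ = 150.0014°
θ_3 = φ − θ_1 − θ_2 = 134.9990° (wrapped to (-180°,180°])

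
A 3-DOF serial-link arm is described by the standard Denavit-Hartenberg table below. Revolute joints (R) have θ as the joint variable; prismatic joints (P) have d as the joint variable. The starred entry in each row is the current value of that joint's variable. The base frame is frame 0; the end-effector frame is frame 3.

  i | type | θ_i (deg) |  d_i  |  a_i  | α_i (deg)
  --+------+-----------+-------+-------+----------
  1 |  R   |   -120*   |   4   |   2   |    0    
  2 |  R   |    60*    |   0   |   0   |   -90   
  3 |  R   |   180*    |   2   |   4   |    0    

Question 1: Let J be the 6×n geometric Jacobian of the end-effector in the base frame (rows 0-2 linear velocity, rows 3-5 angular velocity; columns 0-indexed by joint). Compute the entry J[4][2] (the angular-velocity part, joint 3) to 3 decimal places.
axis z_2 = (0.8660,0.5000,0.0000); lever o_n−o_2 = (-0.2679,4.4641,-0.0000)
cross product → J_v[:, 2] = (-0.0000,0.0000,4.0000)
J_ω[:, 2] = z_2
entry J[4][2] = 0.5000

0.500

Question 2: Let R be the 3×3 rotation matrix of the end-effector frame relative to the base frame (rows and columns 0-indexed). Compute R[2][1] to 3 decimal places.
1.000

End-effector y-axis (col 1 of R) = (-0.0000,0.0000,1.0000)
R[2][1] = 1.0000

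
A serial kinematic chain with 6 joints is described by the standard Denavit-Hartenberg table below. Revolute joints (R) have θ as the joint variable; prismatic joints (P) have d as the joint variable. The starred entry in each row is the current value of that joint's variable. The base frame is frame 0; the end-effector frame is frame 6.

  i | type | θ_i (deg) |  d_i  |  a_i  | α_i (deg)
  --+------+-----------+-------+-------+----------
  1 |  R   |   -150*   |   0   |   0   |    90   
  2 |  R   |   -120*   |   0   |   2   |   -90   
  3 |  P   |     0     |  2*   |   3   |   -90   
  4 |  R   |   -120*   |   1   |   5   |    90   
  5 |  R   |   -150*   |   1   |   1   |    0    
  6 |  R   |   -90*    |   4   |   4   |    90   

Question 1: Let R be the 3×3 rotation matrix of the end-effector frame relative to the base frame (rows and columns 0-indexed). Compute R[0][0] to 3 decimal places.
0.866

End-effector x-axis (col 0 of R) = (0.8660,-0.5000,-0.0000)
R[0][0] = 0.8660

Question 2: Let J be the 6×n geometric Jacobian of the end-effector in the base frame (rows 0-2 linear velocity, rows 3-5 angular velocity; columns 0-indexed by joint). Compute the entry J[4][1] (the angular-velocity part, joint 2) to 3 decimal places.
0.866

axis z_1 = (-0.5000,0.8660,0.0000); lever o_n−o_1 = (0.7990,-4.1160,-0.3301)
cross product → J_v[:, 1] = (-0.2859,-0.1651,1.3660)
J_ω[:, 1] = z_1
entry J[4][1] = 0.8660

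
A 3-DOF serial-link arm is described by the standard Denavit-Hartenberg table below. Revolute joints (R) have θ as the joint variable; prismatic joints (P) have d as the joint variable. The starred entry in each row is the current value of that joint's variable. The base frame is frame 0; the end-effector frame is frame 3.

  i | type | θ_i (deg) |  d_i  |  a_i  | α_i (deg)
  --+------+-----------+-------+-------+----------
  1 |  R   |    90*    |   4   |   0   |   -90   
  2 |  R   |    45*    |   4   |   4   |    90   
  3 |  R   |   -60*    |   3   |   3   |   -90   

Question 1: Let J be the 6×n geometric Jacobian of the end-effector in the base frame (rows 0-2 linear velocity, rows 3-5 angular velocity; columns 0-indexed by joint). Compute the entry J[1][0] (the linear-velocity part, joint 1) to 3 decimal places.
-1.402

axis z_0 = ẑ; lever o_n−o_0 = (-1.4019,6.0104,2.2322)
cross product → J_v[:, 0] = (-6.0104,-1.4019,0.0000)
J_ω[:, 0] = z_0
entry J[1][0] = -1.4019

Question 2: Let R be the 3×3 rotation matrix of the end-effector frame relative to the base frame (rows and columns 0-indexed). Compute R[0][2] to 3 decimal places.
-0.500

End-effector z-axis (col 2 of R) = (-0.5000,0.6124,-0.6124)
R[0][2] = -0.5000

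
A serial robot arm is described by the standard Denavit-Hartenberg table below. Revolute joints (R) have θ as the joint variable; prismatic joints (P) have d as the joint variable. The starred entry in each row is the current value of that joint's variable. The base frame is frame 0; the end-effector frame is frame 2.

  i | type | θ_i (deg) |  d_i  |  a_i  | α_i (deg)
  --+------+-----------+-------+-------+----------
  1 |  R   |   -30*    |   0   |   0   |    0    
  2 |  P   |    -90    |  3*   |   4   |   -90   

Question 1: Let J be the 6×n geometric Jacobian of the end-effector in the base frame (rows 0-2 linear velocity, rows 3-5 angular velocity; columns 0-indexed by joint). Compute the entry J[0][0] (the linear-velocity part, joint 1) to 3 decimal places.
3.464

axis z_0 = ẑ; lever o_n−o_0 = (-2.0000,-3.4641,3.0000)
cross product → J_v[:, 0] = (3.4641,-2.0000,0.0000)
J_ω[:, 0] = z_0
entry J[0][0] = 3.4641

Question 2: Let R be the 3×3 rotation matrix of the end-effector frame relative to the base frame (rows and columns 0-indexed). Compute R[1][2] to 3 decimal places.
End-effector z-axis (col 2 of R) = (0.8660,-0.5000,0.0000)
R[1][2] = -0.5000

-0.500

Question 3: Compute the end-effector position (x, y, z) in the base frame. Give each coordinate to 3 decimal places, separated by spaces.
-2.000 -3.464 3.000

after link 1: o_1 = (0.0000, 0.0000, 0.0000)
after link 2: o_2 = (-2.0000, -3.4641, 3.0000)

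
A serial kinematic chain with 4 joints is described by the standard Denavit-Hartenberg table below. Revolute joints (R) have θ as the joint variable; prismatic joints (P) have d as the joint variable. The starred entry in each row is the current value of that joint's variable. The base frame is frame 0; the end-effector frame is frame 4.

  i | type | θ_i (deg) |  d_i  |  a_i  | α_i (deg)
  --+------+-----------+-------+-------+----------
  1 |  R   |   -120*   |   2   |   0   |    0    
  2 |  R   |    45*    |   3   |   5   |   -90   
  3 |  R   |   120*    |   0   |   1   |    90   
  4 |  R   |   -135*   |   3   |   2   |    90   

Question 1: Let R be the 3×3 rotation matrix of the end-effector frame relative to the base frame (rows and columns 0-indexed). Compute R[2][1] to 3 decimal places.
End-effector y-axis (col 1 of R) = (0.2241,-0.8365,-0.5000)
R[2][1] = -0.5000

-0.500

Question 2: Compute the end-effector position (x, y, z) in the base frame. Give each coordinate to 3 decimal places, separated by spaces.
0.654 -7.905 3.859

after link 1: o_1 = (0.0000, 0.0000, 2.0000)
after link 2: o_2 = (1.2941, -4.8296, 5.0000)
after link 3: o_3 = (1.1647, -4.3467, 4.1340)
after link 4: o_4 = (0.6541, -7.9053, 3.8587)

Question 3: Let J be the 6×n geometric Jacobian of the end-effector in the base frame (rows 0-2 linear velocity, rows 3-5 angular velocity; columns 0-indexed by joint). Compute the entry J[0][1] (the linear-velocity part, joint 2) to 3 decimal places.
7.905

axis z_1 = (0.0000,0.0000,1.0000); lever o_n−o_1 = (0.6541,-7.9053,1.8587)
cross product → J_v[:, 1] = (7.9053,0.6541,-0.0000)
J_ω[:, 1] = z_1
entry J[0][1] = 7.9053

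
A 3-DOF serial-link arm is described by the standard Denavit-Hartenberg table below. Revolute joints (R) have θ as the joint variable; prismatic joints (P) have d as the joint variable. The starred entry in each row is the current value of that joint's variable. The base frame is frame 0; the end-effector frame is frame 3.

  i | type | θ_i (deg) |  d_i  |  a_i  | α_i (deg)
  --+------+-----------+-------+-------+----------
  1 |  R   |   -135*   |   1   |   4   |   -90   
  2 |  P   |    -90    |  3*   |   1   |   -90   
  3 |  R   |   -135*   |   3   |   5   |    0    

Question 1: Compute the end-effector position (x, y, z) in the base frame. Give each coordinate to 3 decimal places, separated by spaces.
-0.328 -9.571 -1.536

after link 1: o_1 = (-2.8284, -2.8284, 1.0000)
after link 2: o_2 = (-0.7071, -4.9497, 2.0000)
after link 3: o_3 = (-0.3284, -9.5711, -1.5355)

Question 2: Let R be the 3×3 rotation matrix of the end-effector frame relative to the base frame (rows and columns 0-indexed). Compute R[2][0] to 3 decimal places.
End-effector x-axis (col 0 of R) = (0.5000,-0.5000,-0.7071)
R[2][0] = -0.7071

-0.707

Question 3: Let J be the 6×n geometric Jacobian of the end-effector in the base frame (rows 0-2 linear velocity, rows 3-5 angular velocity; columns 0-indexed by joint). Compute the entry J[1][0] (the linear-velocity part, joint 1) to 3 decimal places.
-0.328

axis z_0 = ẑ; lever o_n−o_0 = (-0.3284,-9.5711,-1.5355)
cross product → J_v[:, 0] = (9.5711,-0.3284,0.0000)
J_ω[:, 0] = z_0
entry J[1][0] = -0.3284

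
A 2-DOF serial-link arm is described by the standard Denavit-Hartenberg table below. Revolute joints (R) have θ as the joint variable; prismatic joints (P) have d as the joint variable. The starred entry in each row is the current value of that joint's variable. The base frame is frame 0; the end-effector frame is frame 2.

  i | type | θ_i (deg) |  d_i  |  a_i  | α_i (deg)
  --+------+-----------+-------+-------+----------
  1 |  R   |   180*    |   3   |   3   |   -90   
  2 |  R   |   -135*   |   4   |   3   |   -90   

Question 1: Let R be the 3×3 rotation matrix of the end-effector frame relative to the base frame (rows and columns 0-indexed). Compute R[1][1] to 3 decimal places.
End-effector y-axis (col 1 of R) = (0.0000,1.0000,-0.0000)
R[1][1] = 1.0000

1.000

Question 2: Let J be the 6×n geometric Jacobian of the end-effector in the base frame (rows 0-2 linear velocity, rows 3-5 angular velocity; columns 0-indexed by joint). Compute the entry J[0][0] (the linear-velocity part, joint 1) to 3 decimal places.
4.000

axis z_0 = ẑ; lever o_n−o_0 = (-0.8787,-4.0000,5.1213)
cross product → J_v[:, 0] = (4.0000,-0.8787,0.0000)
J_ω[:, 0] = z_0
entry J[0][0] = 4.0000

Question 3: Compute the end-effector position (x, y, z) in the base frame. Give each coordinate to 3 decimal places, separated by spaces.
-0.879 -4.000 5.121

after link 1: o_1 = (-3.0000, 0.0000, 3.0000)
after link 2: o_2 = (-0.8787, -4.0000, 5.1213)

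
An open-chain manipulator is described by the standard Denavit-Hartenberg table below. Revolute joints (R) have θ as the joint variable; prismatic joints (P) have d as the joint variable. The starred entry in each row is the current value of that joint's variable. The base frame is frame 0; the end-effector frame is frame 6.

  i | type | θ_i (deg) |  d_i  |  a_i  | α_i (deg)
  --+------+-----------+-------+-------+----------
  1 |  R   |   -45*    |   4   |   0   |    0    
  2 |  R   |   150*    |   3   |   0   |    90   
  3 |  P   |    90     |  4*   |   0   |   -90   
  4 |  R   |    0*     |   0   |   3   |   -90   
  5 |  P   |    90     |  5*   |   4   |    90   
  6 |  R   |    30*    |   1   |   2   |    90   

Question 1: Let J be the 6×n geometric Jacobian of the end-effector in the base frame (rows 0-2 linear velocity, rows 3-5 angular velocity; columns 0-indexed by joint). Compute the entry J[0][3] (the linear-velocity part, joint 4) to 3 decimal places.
-3.864

axis z_3 = (0.2588,-0.9659,0.0000); lever o_n−o_3 = (-7.2791,3.9838,4.0000)
cross product → J_v[:, 3] = (-3.8637,-1.0353,-6.0000)
J_ω[:, 3] = z_3
entry J[0][3] = -3.8637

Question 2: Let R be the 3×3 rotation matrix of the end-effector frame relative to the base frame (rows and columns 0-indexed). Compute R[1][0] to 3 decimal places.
0.707

End-effector x-axis (col 0 of R) = (-0.7071,0.7071,-0.0000)
R[1][0] = 0.7071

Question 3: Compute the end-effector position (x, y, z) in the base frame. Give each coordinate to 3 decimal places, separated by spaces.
-3.415 5.019 11.000

after link 1: o_1 = (0.0000, 0.0000, 4.0000)
after link 2: o_2 = (0.0000, 0.0000, 7.0000)
after link 3: o_3 = (3.8637, 1.0353, 7.0000)
after link 4: o_4 = (3.8637, 1.0353, 10.0000)
after link 5: o_5 = (-2.0012, 3.6049, 10.0000)
after link 6: o_6 = (-3.4154, 5.0191, 11.0000)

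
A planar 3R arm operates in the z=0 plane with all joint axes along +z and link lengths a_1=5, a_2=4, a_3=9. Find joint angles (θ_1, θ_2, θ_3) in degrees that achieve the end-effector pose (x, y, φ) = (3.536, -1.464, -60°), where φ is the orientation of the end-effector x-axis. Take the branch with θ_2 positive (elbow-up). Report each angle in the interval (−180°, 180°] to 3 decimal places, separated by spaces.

wrist centre = target − a_3·(cos φ, sin φ) = (-0.9640, 6.3302)
cos θ_2 = (41.0011−5²−4²)/(2·5·4) = 0.0000; θ_2 = 89.9984° (elbow-up)
β = atan2(6.3302,-0.9640) = 98.6588°; ψ = atan2(4.0000,5.0001) = 38.6592°
θ_1 = β − ψ = 59.9996°
θ_3 = φ − θ_1 − θ_2 = 150.0020° (wrapped to (-180°,180°])

60.000 89.998 150.002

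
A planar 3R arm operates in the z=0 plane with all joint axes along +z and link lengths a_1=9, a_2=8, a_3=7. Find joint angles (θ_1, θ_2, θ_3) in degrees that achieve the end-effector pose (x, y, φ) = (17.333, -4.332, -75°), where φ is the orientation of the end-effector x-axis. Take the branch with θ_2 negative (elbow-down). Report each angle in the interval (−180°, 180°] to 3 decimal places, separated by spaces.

30.003 -45.006 -59.997

wrist centre = target − a_3·(cos φ, sin φ) = (15.5213, 2.4295)
cos θ_2 = (246.8121−9²−8²)/(2·9·8) = 0.7070; θ_2 = -45.0063° (elbow-down)
β = atan2(2.4295,15.5213) = 8.8961°; ψ = atan2(-5.6575,14.6562) = -21.1072°
θ_1 = β − ψ = 30.0033°
θ_3 = φ − θ_1 − θ_2 = -59.9969° (wrapped to (-180°,180°])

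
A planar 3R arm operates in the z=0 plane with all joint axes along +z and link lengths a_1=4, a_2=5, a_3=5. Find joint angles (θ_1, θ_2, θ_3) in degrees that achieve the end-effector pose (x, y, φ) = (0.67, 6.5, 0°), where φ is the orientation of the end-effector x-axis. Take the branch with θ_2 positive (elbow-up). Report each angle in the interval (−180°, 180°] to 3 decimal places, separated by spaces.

wrist centre = target − a_3·(cos φ, sin φ) = (-4.3300, 6.5000)
cos θ_2 = (60.9989−4²−5²)/(2·4·5) = 0.5000; θ_2 = 60.0018° (elbow-up)
β = atan2(6.5000,-4.3300) = 123.6697°; ψ = atan2(4.3302,6.4999) = 33.6715°
θ_1 = β − ψ = 89.9982°
θ_3 = φ − θ_1 − θ_2 = -150.0000° (wrapped to (-180°,180°])

89.998 60.002 -150.000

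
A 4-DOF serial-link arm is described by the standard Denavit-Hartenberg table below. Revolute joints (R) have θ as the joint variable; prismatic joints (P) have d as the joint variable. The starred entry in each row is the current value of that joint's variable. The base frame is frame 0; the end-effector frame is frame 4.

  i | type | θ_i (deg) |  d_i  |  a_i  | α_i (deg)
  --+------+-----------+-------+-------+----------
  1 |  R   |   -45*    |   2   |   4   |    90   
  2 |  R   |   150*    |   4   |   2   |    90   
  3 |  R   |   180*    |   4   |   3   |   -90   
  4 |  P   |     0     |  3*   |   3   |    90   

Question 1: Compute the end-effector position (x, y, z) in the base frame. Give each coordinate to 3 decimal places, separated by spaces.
5.985 -7.399 3.464

after link 1: o_1 = (2.8284, -2.8284, 2.0000)
after link 2: o_2 = (-1.2247, -4.4321, 3.0000)
after link 3: o_3 = (2.0266, -7.6834, 4.9641)
after link 4: o_4 = (5.9850, -7.3992, 3.4641)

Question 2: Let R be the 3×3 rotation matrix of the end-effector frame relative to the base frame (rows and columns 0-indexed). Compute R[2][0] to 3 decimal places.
-0.500

End-effector x-axis (col 0 of R) = (0.6124,-0.6124,-0.5000)
R[2][0] = -0.5000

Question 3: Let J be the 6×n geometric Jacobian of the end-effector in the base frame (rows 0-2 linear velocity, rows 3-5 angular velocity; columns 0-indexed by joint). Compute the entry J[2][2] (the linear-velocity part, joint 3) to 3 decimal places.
axis z_2 = (0.3536,-0.3536,0.8660); lever o_n−o_2 = (7.2098,-2.9671,0.4641)
cross product → J_v[:, 2] = (2.4055,6.0798,1.5000)
J_ω[:, 2] = z_2
entry J[2][2] = 1.5000

1.500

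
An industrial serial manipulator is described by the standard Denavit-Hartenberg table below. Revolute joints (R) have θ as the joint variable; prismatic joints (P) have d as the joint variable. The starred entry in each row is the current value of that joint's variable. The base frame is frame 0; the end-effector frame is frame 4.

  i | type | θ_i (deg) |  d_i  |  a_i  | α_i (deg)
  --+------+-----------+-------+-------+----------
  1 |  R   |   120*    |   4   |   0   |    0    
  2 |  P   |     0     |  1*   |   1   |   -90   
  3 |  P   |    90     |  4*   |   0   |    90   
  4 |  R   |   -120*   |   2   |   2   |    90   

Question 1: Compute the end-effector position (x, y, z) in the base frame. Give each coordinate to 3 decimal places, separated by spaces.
after link 1: o_1 = (0.0000, 0.0000, 4.0000)
after link 2: o_2 = (-0.5000, 0.8660, 5.0000)
after link 3: o_3 = (-3.9641, -1.1340, 5.0000)
after link 4: o_4 = (-3.4641, 1.4641, 6.0000)

-3.464 1.464 6.000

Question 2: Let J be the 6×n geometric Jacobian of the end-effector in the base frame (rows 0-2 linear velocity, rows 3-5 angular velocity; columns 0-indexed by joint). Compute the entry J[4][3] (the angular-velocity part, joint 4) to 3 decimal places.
axis z_3 = (-0.5000,0.8660,0.0000); lever o_n−o_3 = (0.5000,2.5981,1.0000)
cross product → J_v[:, 3] = (0.8660,0.5000,-1.7321)
J_ω[:, 3] = z_3
entry J[4][3] = 0.8660

0.866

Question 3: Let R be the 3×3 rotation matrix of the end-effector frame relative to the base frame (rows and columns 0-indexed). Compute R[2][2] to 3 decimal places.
0.866

End-effector z-axis (col 2 of R) = (-0.4330,-0.2500,0.8660)
R[2][2] = 0.8660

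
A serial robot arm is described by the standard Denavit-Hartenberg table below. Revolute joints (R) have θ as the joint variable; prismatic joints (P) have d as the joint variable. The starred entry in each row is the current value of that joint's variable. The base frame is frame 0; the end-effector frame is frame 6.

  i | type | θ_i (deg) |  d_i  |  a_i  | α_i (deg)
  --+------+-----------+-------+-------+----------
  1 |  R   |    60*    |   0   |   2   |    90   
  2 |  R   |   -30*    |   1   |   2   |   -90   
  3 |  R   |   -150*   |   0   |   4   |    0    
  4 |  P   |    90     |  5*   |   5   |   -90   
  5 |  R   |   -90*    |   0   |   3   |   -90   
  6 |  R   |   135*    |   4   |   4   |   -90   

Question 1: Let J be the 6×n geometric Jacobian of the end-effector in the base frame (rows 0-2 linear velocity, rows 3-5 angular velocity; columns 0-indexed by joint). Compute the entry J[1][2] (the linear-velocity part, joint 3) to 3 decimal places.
axis z_2 = (0.2500,0.4330,0.8660); lever o_n−o_2 = (10.3876,-4.4251,5.1855)
cross product → J_v[:, 2] = (6.0776,7.6995,-5.6042)
J_ω[:, 2] = z_2
entry J[1][2] = 7.6995

7.700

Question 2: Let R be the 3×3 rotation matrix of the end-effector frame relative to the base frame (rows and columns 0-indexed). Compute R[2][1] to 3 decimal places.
End-effector y-axis (col 1 of R) = (-0.9665,0.0580,0.2500)
R[2][1] = 0.2500

0.250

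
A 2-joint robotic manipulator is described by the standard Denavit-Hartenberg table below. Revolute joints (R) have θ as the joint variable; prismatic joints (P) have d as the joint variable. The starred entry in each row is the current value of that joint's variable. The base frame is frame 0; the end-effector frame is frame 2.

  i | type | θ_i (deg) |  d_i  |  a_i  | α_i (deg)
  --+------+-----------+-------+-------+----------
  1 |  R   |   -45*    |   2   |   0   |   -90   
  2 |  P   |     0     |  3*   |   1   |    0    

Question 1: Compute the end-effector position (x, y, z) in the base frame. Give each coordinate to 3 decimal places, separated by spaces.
2.828 1.414 2.000

after link 1: o_1 = (0.0000, 0.0000, 2.0000)
after link 2: o_2 = (2.8284, 1.4142, 2.0000)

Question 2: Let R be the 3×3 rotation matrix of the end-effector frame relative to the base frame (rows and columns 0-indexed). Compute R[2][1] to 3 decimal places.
End-effector y-axis (col 1 of R) = (0.0000,0.0000,-1.0000)
R[2][1] = -1.0000

-1.000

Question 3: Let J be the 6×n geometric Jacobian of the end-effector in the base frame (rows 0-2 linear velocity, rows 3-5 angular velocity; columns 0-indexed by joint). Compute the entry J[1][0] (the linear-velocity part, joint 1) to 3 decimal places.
axis z_0 = ẑ; lever o_n−o_0 = (2.8284,1.4142,2.0000)
cross product → J_v[:, 0] = (-1.4142,2.8284,0.0000)
J_ω[:, 0] = z_0
entry J[1][0] = 2.8284

2.828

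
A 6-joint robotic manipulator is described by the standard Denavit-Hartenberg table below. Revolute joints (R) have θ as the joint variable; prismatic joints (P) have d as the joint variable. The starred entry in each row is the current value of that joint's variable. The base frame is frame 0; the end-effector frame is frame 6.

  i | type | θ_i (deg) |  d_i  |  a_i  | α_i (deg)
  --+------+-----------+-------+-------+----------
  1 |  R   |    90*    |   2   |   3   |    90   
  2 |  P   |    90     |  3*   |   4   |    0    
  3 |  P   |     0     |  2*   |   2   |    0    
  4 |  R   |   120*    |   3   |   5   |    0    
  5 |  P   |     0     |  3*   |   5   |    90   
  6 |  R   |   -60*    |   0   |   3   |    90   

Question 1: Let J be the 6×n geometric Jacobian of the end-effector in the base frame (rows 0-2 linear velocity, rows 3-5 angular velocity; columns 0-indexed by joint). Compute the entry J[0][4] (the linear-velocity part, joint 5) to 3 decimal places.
prismatic axis z_4 = (1.0000,-0.0000,0.0000)
J_v[:, 4] = z_4; J_ω[:, 4] = (0,0,0)
entry J[0][4] = 1.0000

1.000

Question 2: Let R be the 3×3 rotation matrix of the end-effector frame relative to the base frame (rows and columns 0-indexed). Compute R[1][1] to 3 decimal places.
-0.500

End-effector y-axis (col 1 of R) = (0.0000,-0.5000,0.8660)
R[1][1] = -0.5000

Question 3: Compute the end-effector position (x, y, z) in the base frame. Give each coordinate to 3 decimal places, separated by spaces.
after link 1: o_1 = (0.0000, 3.0000, 2.0000)
after link 2: o_2 = (3.0000, 3.0000, 6.0000)
after link 3: o_3 = (5.0000, 3.0000, 8.0000)
after link 4: o_4 = (8.0000, -1.3301, 5.5000)
after link 5: o_5 = (11.0000, -5.6603, 3.0000)
after link 6: o_6 = (8.4019, -6.9593, 2.2500)

8.402 -6.959 2.250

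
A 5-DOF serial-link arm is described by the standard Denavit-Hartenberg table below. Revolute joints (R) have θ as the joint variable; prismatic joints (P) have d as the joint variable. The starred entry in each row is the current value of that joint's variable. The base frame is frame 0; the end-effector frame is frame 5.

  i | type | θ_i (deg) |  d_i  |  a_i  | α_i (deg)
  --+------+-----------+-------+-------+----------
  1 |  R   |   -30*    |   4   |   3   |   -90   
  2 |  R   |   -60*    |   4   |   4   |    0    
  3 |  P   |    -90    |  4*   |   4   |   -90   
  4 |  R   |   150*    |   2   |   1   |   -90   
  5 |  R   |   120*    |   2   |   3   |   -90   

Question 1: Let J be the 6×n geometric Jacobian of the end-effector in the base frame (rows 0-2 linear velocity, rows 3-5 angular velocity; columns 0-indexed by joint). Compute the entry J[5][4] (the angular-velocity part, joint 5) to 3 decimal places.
axis z_4 = (0.8080,0.5335,-0.2500); lever o_n−o_4 = (-0.1083,2.9285,-2.1005)
cross product → J_v[:, 4] = (-0.3885,1.7243,2.4240)
J_ω[:, 4] = z_4
entry J[5][4] = -0.2500

-0.250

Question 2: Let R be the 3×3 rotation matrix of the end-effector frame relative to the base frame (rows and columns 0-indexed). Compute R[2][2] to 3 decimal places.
End-effector z-axis (col 2 of R) = (-0.1295,0.5748,0.8080)
R[2][2] = 0.8080

0.808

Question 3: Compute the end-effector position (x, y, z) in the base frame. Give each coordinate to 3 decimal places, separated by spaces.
after link 1: o_1 = (2.5981, -1.5000, 4.0000)
after link 2: o_2 = (6.3301, 0.9641, 7.4641)
after link 3: o_3 = (5.3301, 6.1603, 9.4641)
after link 4: o_4 = (6.5957, 4.8522, 10.7631)
after link 5: o_5 = (6.4874, 7.7808, 8.6627)

6.487 7.781 8.663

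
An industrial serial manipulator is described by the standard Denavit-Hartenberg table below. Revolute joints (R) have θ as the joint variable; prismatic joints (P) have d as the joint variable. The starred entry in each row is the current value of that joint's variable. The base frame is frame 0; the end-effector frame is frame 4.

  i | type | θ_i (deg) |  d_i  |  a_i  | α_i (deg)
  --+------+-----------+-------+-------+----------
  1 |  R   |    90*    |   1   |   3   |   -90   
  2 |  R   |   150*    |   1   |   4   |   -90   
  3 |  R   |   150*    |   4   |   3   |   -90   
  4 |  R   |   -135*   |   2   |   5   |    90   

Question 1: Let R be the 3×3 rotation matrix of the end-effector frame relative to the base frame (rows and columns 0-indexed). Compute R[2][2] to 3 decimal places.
End-effector z-axis (col 2 of R) = (-0.3536,-0.1768,-0.9186)
R[2][2] = -0.9186

-0.919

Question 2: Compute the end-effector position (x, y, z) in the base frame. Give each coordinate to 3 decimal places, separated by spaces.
after link 1: o_1 = (0.0000, 3.0000, 1.0000)
after link 2: o_2 = (-1.0000, -0.4641, -1.0000)
after link 3: o_3 = (0.5000, -0.2141, 3.7631)
after link 4: o_4 = (-2.9998, -3.7675, 5.7941)

-3.000 -3.767 5.794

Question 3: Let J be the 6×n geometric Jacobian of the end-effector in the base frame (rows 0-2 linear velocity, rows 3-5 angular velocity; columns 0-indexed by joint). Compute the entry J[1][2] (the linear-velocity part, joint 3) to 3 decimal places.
-1.732

axis z_2 = (-0.0000,-0.5000,0.8660); lever o_n−o_2 = (-1.9998,-3.3034,6.7941)
cross product → J_v[:, 2] = (-0.5362,-1.7319,-0.9999)
J_ω[:, 2] = z_2
entry J[1][2] = -1.7319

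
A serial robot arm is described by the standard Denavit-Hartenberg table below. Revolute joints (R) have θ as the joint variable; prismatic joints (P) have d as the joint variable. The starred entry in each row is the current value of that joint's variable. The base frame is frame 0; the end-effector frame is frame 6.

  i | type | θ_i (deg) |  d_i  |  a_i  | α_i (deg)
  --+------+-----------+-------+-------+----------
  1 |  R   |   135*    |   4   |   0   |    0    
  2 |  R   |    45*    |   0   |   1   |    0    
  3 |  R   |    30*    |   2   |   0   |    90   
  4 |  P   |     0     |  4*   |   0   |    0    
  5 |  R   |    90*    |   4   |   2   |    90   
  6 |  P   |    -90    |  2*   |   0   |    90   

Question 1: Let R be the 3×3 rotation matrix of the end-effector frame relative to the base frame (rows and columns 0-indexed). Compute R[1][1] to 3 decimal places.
-0.500

End-effector y-axis (col 1 of R) = (-0.8660,-0.5000,0.0000)
R[1][1] = -0.5000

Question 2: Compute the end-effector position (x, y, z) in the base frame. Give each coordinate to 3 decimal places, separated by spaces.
after link 1: o_1 = (0.0000, 0.0000, 4.0000)
after link 2: o_2 = (-1.0000, 0.0000, 4.0000)
after link 3: o_3 = (-1.0000, 0.0000, 6.0000)
after link 4: o_4 = (-3.0000, 3.4641, 6.0000)
after link 5: o_5 = (-5.0000, 6.9282, 8.0000)
after link 6: o_6 = (-6.7321, 5.9282, 8.0000)

-6.732 5.928 8.000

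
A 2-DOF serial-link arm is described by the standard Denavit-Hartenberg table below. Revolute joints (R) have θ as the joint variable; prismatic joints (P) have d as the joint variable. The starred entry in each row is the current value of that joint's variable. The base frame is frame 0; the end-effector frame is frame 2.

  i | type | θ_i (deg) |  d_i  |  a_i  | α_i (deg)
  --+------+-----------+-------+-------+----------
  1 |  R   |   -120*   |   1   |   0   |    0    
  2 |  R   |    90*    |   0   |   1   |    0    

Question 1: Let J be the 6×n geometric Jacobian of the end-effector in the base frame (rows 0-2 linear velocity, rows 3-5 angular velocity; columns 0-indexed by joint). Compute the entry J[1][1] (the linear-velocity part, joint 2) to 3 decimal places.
axis z_1 = (0.0000,0.0000,1.0000); lever o_n−o_1 = (0.8660,-0.5000,0.0000)
cross product → J_v[:, 1] = (0.5000,0.8660,-0.0000)
J_ω[:, 1] = z_1
entry J[1][1] = 0.8660

0.866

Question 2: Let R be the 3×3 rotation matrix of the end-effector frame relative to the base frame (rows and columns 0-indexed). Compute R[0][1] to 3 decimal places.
0.500

End-effector y-axis (col 1 of R) = (0.5000,0.8660,0.0000)
R[0][1] = 0.5000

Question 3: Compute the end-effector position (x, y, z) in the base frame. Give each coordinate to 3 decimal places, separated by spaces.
0.866 -0.500 1.000

after link 1: o_1 = (0.0000, 0.0000, 1.0000)
after link 2: o_2 = (0.8660, -0.5000, 1.0000)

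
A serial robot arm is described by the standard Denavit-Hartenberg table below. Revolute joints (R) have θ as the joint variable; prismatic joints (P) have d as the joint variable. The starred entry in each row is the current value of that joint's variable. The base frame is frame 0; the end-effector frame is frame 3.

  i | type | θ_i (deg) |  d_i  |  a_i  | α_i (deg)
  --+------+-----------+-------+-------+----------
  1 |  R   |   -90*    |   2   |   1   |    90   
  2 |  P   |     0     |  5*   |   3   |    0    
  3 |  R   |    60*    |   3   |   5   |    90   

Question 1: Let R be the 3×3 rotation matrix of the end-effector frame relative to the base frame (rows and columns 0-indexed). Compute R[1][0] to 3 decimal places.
-0.500

End-effector x-axis (col 0 of R) = (0.0000,-0.5000,0.8660)
R[1][0] = -0.5000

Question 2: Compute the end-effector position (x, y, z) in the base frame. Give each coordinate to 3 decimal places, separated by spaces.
-8.000 -6.500 6.330

after link 1: o_1 = (0.0000, -1.0000, 2.0000)
after link 2: o_2 = (-5.0000, -4.0000, 2.0000)
after link 3: o_3 = (-8.0000, -6.5000, 6.3301)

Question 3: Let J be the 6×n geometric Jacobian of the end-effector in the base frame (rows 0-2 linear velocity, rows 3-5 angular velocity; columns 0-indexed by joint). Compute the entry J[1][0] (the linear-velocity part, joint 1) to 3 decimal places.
-8.000

axis z_0 = ẑ; lever o_n−o_0 = (-8.0000,-6.5000,6.3301)
cross product → J_v[:, 0] = (6.5000,-8.0000,0.0000)
J_ω[:, 0] = z_0
entry J[1][0] = -8.0000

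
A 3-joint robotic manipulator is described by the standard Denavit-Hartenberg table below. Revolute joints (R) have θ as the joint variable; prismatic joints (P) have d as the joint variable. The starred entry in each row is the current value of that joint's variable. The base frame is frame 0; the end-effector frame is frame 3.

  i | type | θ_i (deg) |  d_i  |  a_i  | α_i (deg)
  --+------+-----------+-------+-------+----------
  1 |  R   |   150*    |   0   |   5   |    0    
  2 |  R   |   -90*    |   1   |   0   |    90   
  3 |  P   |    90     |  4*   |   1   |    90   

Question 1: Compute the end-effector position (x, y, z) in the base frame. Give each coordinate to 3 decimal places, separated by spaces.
-0.866 0.500 2.000

after link 1: o_1 = (-4.3301, 2.5000, 0.0000)
after link 2: o_2 = (-4.3301, 2.5000, 1.0000)
after link 3: o_3 = (-0.8660, 0.5000, 2.0000)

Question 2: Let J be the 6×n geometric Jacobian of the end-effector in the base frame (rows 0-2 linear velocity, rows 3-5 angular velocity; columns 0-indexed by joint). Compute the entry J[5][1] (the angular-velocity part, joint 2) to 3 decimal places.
1.000

axis z_1 = (0.0000,0.0000,1.0000); lever o_n−o_1 = (3.4641,-2.0000,2.0000)
cross product → J_v[:, 1] = (2.0000,3.4641,-0.0000)
J_ω[:, 1] = z_1
entry J[5][1] = 1.0000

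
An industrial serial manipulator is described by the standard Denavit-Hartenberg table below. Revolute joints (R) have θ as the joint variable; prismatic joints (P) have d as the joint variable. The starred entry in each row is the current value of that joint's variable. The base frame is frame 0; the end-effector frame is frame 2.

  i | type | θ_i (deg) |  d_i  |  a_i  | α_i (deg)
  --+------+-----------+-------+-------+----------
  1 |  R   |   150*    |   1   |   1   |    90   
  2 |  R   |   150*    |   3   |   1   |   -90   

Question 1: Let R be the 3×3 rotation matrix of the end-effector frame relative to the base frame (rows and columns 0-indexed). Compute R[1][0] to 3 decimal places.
End-effector x-axis (col 0 of R) = (0.7500,-0.4330,0.5000)
R[1][0] = -0.4330

-0.433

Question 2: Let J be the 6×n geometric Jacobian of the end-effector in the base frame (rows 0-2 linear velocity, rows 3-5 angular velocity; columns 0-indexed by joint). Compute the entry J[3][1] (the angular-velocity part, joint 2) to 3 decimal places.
0.500

axis z_1 = (0.5000,0.8660,0.0000); lever o_n−o_1 = (2.2500,2.1651,0.5000)
cross product → J_v[:, 1] = (0.4330,-0.2500,-0.8660)
J_ω[:, 1] = z_1
entry J[3][1] = 0.5000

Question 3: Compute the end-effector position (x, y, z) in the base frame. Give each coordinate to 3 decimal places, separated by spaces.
1.384 2.665 1.500

after link 1: o_1 = (-0.8660, 0.5000, 1.0000)
after link 2: o_2 = (1.3840, 2.6651, 1.5000)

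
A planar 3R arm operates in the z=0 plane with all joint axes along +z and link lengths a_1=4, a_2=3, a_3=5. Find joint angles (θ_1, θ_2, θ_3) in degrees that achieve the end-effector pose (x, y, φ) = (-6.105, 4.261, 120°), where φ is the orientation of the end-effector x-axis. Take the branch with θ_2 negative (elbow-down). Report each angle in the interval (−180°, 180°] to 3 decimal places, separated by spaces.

-132.800 -119.998 12.798

wrist centre = target − a_3·(cos φ, sin φ) = (-3.6050, -0.0691)
cos θ_2 = (13.0008−4²−3²)/(2·4·3) = -0.5000; θ_2 = -119.9978° (elbow-down)
β = atan2(-0.0691,-3.6050) = -178.9015°; ψ = atan2(-2.5981,2.5001) = -46.1016°
θ_1 = β − ψ = -132.7999°
θ_3 = φ − θ_1 − θ_2 = 12.7977° (wrapped to (-180°,180°])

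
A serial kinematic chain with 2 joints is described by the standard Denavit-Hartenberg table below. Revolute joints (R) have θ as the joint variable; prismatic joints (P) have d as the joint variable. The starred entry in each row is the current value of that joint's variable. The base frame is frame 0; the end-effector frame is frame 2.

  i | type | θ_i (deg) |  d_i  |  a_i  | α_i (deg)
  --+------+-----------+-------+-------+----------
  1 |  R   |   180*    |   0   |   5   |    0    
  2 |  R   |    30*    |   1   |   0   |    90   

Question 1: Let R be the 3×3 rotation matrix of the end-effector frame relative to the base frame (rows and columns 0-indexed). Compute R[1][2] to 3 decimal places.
0.866

End-effector z-axis (col 2 of R) = (-0.5000,0.8660,0.0000)
R[1][2] = 0.8660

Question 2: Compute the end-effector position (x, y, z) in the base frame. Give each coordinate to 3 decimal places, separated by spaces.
after link 1: o_1 = (-5.0000, 0.0000, 0.0000)
after link 2: o_2 = (-5.0000, 0.0000, 1.0000)

-5.000 0.000 1.000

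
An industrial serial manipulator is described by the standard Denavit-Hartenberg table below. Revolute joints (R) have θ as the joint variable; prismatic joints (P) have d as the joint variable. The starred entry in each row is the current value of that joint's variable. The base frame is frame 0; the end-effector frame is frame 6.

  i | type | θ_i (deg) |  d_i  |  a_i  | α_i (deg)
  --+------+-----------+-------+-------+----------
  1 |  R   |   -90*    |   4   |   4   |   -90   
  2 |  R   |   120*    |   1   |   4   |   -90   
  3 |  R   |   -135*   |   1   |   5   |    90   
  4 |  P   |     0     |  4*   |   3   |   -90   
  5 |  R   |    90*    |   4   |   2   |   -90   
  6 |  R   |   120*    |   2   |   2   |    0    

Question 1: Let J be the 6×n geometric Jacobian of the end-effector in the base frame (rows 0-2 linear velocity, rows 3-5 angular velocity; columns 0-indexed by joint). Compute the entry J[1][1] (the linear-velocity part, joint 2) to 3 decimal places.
axis z_1 = (1.0000,0.0000,0.0000); lever o_n−o_1 = (3.1213,1.6481,3.6812)
cross product → J_v[:, 1] = (0.0000,-3.6812,1.6481)
J_ω[:, 1] = z_1
entry J[1][1] = -3.6812

-3.681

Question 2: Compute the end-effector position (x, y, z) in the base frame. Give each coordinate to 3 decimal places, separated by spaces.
after link 1: o_1 = (0.0000, -4.0000, 4.0000)
after link 2: o_2 = (1.0000, -2.0000, 0.5359)
after link 3: o_3 = (4.5355, -2.9017, 4.0978)
after link 4: o_4 = (3.8284, -5.3766, 8.3844)
after link 5: o_5 = (5.2426, -1.2054, 9.1596)
after link 6: o_6 = (3.1213, -2.3519, 7.6812)

3.121 -2.352 7.681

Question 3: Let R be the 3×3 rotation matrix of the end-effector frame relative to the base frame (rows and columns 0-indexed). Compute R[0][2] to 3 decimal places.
End-effector z-axis (col 2 of R) = (-0.7071,0.3536,-0.6124)
R[0][2] = -0.7071

-0.707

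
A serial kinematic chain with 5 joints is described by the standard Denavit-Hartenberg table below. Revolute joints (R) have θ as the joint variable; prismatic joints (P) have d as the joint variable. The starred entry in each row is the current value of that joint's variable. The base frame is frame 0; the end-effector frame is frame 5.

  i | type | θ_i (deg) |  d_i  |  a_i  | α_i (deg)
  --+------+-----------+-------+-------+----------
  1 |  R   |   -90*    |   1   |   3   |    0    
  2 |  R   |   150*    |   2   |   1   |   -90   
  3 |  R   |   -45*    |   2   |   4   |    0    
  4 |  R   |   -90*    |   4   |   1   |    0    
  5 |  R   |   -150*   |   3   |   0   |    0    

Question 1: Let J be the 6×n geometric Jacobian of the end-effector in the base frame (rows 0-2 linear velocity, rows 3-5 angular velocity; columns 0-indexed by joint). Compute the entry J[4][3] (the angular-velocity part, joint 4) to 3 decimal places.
0.500

axis z_3 = (-0.8660,0.5000,0.0000); lever o_n−o_3 = (-6.4157,2.8876,0.7071)
cross product → J_v[:, 3] = (0.3536,0.6124,0.7071)
J_ω[:, 3] = z_3
entry J[4][3] = 0.5000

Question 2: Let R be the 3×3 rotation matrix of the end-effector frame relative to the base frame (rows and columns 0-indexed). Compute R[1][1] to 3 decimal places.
End-effector y-axis (col 1 of R) = (-0.4830,-0.8365,-0.2588)
R[1][1] = -0.8365

-0.837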